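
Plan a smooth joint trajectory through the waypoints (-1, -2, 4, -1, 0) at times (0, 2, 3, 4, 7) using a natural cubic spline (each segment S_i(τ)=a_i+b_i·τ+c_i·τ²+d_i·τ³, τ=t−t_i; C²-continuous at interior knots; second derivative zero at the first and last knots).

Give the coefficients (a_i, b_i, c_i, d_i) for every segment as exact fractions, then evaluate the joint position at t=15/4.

  seg 0: a=-1 b=-1018/267 c=0 d=1769/2136
  seg 1: a=-2 b=3271/534 c=1769/356 d=-5441/1068
  seg 2: a=4 b=833/1068 c=-918/89 d=4843/1068
  seg 3: a=-1 b=-3335/534 c=1171/356 d=-1171/3204
S(15/4) = 15859/22784

Δ: Δ0=-1/2, Δ1=6, Δ2=-5, Δ3=1/3
row 1: diag=6, rhs=39; c'=1/6, d'=13/2
row 2: denom=4−1·1/6=23/6; d'=(-66−1·13/2)/(23/6)=-435/23
row 3: denom=8−1·6/23=178/23; d'=(32−1·-435/23)/(178/23)=1171/178
back: M3=1171/178
back: M2=-435/23−6/23·1171/178=-1836/89
back: M1=13/2−1/6·-1836/89=1769/178
M: M0=0, M1=1769/178, M2=-1836/89, M3=1171/178, M4=0
seg 0: a=-1, c=M0/2=0, d=(M1−M0)/(6·2)=1769/2136, b=Δ0−h0·(2M0+M1)/6=-1018/267
seg 1: a=-2, c=M1/2=1769/356, d=(M2−M1)/(6·1)=-5441/1068, b=Δ1−h1·(2M1+M2)/6=3271/534
seg 2: a=4, c=M2/2=-918/89, d=(M3−M2)/(6·1)=4843/1068, b=Δ2−h2·(2M2+M3)/6=833/1068
seg 3: a=-1, c=M3/2=1171/356, d=(M4−M3)/(6·3)=-1171/3204, b=Δ3−h3·(2M3+M4)/6=-3335/534
t_q=15/4 → seg 2, τ=3/4; S=4+833/1068·τ+-918/89·τ²+4843/1068·τ³=15859/22784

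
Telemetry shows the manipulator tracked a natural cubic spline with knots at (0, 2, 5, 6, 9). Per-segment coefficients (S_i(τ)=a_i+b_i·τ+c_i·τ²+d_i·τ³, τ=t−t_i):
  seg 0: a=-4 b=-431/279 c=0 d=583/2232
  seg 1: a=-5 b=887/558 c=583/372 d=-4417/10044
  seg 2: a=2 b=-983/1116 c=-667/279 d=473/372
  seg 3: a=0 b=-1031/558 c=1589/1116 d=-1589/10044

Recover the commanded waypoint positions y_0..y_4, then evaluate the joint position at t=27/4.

y_0 = S_0(0) = a_0 = -4
y_1 = S_1(0) = a_1 = -5
y_2 = S_2(0) = a_2 = 2
y_3 = S_3(0) = a_3 = 0
y_4 = S_3(3) = 3
t_q=27/4 is in segment 3 (τ=3/4); S_3(τ)=-5171/7936

y_0=-4 y_1=-5 y_2=2 y_3=0 y_4=3
S(27/4) = -5171/7936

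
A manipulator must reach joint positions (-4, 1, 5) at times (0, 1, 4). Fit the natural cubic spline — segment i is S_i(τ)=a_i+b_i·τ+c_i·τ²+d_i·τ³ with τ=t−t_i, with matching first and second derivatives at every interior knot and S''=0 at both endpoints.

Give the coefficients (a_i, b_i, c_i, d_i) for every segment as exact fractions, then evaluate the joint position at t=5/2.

Δ: Δ0=5, Δ1=4/3
row 1: diag=8, rhs=-22; c'=3/8, d'=-11/4
back: M1=-11/4
M: M0=0, M1=-11/4, M2=0
seg 0: a=-4, c=M0/2=0, d=(M1−M0)/(6·1)=-11/24, b=Δ0−h0·(2M0+M1)/6=131/24
seg 1: a=1, c=M1/2=-11/8, d=(M2−M1)/(6·3)=11/72, b=Δ1−h1·(2M1+M2)/6=49/12
t_q=5/2 → seg 1, τ=3/2; S=1+49/12·τ+-11/8·τ²+11/72·τ³=291/64

  seg 0: a=-4 b=131/24 c=0 d=-11/24
  seg 1: a=1 b=49/12 c=-11/8 d=11/72
S(5/2) = 291/64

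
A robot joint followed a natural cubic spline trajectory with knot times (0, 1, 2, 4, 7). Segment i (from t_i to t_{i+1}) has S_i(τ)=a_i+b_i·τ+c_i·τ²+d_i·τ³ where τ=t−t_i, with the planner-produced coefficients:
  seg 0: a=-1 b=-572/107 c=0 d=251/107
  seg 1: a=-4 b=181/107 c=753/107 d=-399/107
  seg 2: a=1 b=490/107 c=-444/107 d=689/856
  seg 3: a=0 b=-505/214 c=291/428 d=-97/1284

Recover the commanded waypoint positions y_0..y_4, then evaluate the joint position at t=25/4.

y_0 = S_0(0) = a_0 = -1
y_1 = S_1(0) = a_1 = -4
y_2 = S_2(0) = a_2 = 1
y_3 = S_3(0) = a_3 = 0
y_4 = S_3(3) = -3
t_q=25/4 is in segment 3 (τ=9/4); S_3(τ)=-74727/27392

y_0=-1 y_1=-4 y_2=1 y_3=0 y_4=-3
S(25/4) = -74727/27392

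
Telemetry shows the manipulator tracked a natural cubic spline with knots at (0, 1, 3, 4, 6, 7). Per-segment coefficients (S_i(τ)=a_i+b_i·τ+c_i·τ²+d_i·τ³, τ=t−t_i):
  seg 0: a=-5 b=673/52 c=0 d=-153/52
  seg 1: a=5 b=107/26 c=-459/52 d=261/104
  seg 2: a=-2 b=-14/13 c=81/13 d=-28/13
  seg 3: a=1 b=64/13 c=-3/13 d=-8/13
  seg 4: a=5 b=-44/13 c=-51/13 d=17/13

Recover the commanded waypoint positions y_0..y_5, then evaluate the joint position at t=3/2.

y_0=-5 y_1=5 y_2=-2 y_3=1 y_4=5 y_5=-1
S(3/2) = 4297/832

y_0 = S_0(0) = a_0 = -5
y_1 = S_1(0) = a_1 = 5
y_2 = S_2(0) = a_2 = -2
y_3 = S_3(0) = a_3 = 1
y_4 = S_4(0) = a_4 = 5
y_5 = S_4(1) = -1
t_q=3/2 is in segment 1 (τ=1/2); S_1(τ)=4297/832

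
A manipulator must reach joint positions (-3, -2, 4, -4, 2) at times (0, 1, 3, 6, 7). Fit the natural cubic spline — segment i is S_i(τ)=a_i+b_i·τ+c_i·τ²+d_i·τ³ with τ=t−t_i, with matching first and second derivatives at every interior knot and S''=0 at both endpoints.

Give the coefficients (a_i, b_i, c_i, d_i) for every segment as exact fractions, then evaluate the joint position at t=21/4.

  seg 0: a=-3 b=164/591 c=0 d=427/591
  seg 1: a=-2 b=1445/591 c=427/197 d=-1117/1182
  seg 2: a=4 b=-133/591 c=-690/197 d=1589/1773
  seg 3: a=-4 b=1748/591 c=899/197 d=-899/591
S(21/4) = -50803/12608

Δ: Δ0=1, Δ1=3, Δ2=-8/3, Δ3=6
row 1: diag=6, rhs=12; c'=1/3, d'=2
row 2: denom=10−2·1/3=28/3; d'=(-34−2·2)/(28/3)=-57/14
row 3: denom=8−3·9/28=197/28; d'=(52−3·-57/14)/(197/28)=1798/197
back: M3=1798/197
back: M2=-57/14−9/28·1798/197=-1380/197
back: M1=2−1/3·-1380/197=854/197
M: M0=0, M1=854/197, M2=-1380/197, M3=1798/197, M4=0
seg 0: a=-3, c=M0/2=0, d=(M1−M0)/(6·1)=427/591, b=Δ0−h0·(2M0+M1)/6=164/591
seg 1: a=-2, c=M1/2=427/197, d=(M2−M1)/(6·2)=-1117/1182, b=Δ1−h1·(2M1+M2)/6=1445/591
seg 2: a=4, c=M2/2=-690/197, d=(M3−M2)/(6·3)=1589/1773, b=Δ2−h2·(2M2+M3)/6=-133/591
seg 3: a=-4, c=M3/2=899/197, d=(M4−M3)/(6·1)=-899/591, b=Δ3−h3·(2M3+M4)/6=1748/591
t_q=21/4 → seg 2, τ=9/4; S=4+-133/591·τ+-690/197·τ²+1589/1773·τ³=-50803/12608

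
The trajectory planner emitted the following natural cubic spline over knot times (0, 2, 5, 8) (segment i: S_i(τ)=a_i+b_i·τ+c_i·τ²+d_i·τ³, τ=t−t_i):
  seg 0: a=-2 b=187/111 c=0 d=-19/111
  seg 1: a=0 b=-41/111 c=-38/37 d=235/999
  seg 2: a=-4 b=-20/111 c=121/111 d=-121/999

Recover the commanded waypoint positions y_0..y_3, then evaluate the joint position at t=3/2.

y_0=-2 y_1=0 y_2=-4 y_3=2
S(3/2) = -15/296

y_0 = S_0(0) = a_0 = -2
y_1 = S_1(0) = a_1 = 0
y_2 = S_2(0) = a_2 = -4
y_3 = S_2(3) = 2
t_q=3/2 is in segment 0 (τ=3/2); S_0(τ)=-15/296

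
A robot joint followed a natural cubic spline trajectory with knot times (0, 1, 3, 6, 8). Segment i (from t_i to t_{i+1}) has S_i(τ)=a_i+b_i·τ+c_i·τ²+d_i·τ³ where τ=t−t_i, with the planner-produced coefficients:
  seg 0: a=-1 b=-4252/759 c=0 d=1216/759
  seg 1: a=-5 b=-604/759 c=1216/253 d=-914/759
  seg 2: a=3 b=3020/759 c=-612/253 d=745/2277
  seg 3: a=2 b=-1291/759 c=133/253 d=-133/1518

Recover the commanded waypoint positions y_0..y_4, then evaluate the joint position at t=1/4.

y_0 = S_0(0) = a_0 = -1
y_1 = S_1(0) = a_1 = -5
y_2 = S_2(0) = a_2 = 3
y_3 = S_3(0) = a_3 = 2
y_4 = S_3(2) = 0
t_q=1/4 is in segment 0 (τ=1/4); S_0(τ)=-601/253

y_0=-1 y_1=-5 y_2=3 y_3=2 y_4=0
S(1/4) = -601/253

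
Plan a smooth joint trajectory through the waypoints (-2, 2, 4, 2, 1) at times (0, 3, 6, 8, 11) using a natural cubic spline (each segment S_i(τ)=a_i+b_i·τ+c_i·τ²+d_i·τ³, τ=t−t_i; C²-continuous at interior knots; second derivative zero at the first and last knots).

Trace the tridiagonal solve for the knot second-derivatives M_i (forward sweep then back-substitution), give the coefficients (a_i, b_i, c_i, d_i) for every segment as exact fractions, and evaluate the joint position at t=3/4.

  seg 0: a=-2 b=241/177 c=0 d=-5/1593
  seg 1: a=2 b=226/177 c=-5/177 d=-31/531
  seg 2: a=4 b=-83/177 c=-98/177 d=17/118
  seg 3: a=2 b=-169/177 c=55/177 d=-55/1593
S(3/4) = -3701/3776

Δ: Δ0=4/3, Δ1=2/3, Δ2=-1, Δ3=-1/3
row 1: diag=12, rhs=-4; c'=1/4, d'=-1/3
row 2: denom=10−3·1/4=37/4; d'=(-10−3·-1/3)/(37/4)=-36/37
row 3: denom=10−2·8/37=354/37; d'=(4−2·-36/37)/(354/37)=110/177
back: M3=110/177
back: M2=-36/37−8/37·110/177=-196/177
back: M1=-1/3−1/4·-196/177=-10/177
M: M0=0, M1=-10/177, M2=-196/177, M3=110/177, M4=0
seg 0: a=-2, c=M0/2=0, d=(M1−M0)/(6·3)=-5/1593, b=Δ0−h0·(2M0+M1)/6=241/177
seg 1: a=2, c=M1/2=-5/177, d=(M2−M1)/(6·3)=-31/531, b=Δ1−h1·(2M1+M2)/6=226/177
seg 2: a=4, c=M2/2=-98/177, d=(M3−M2)/(6·2)=17/118, b=Δ2−h2·(2M2+M3)/6=-83/177
seg 3: a=2, c=M3/2=55/177, d=(M4−M3)/(6·3)=-55/1593, b=Δ3−h3·(2M3+M4)/6=-169/177
t_q=3/4 → seg 0, τ=3/4; S=-2+241/177·τ+0·τ²+-5/1593·τ³=-3701/3776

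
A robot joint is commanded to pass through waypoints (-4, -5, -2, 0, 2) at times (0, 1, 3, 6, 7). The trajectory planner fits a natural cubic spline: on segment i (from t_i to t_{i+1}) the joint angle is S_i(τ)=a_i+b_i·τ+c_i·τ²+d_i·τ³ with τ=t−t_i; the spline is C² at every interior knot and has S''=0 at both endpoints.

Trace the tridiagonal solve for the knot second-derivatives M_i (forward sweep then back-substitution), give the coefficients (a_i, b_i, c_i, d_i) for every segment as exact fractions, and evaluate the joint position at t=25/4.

Δ: Δ0=-1, Δ1=3/2, Δ2=2/3, Δ3=2
row 1: diag=6, rhs=15; c'=1/3, d'=5/2
row 2: denom=10−2·1/3=28/3; d'=(-5−2·5/2)/(28/3)=-15/14
row 3: denom=8−3·9/28=197/28; d'=(8−3·-15/14)/(197/28)=314/197
back: M3=314/197
back: M2=-15/14−9/28·314/197=-312/197
back: M1=5/2−1/3·-312/197=1193/394
M: M0=0, M1=1193/394, M2=-312/197, M3=314/197, M4=0
seg 0: a=-4, c=M0/2=0, d=(M1−M0)/(6·1)=1193/2364, b=Δ0−h0·(2M0+M1)/6=-3557/2364
seg 1: a=-5, c=M1/2=1193/788, d=(M2−M1)/(6·2)=-1817/4728, b=Δ1−h1·(2M1+M2)/6=11/1182
seg 2: a=-2, c=M2/2=-156/197, d=(M3−M2)/(6·3)=313/1773, b=Δ2−h2·(2M2+M3)/6=859/591
seg 3: a=0, c=M3/2=157/197, d=(M4−M3)/(6·1)=-157/591, b=Δ3−h3·(2M3+M4)/6=868/591
t_q=25/4 → seg 3, τ=1/4; S=0+868/591·τ+157/197·τ²+-157/591·τ³=5205/12608

  seg 0: a=-4 b=-3557/2364 c=0 d=1193/2364
  seg 1: a=-5 b=11/1182 c=1193/788 d=-1817/4728
  seg 2: a=-2 b=859/591 c=-156/197 d=313/1773
  seg 3: a=0 b=868/591 c=157/197 d=-157/591
S(25/4) = 5205/12608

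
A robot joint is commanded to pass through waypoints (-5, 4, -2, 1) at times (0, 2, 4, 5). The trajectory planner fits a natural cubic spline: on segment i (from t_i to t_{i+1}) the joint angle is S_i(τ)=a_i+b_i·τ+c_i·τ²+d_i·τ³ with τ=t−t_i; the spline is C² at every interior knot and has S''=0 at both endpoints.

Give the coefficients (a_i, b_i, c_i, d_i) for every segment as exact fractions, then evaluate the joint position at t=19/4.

  seg 0: a=-5 b=78/11 c=0 d=-57/88
  seg 1: a=4 b=-15/22 c=-171/44 d=15/11
  seg 2: a=-2 b=3/22 c=189/44 d=-63/44
S(19/4) = -241/2816

Δ: Δ0=9/2, Δ1=-3, Δ2=3
row 1: diag=8, rhs=-45; c'=1/4, d'=-45/8
row 2: denom=6−2·1/4=11/2; d'=(36−2·-45/8)/(11/2)=189/22
back: M2=189/22
back: M1=-45/8−1/4·189/22=-171/22
M: M0=0, M1=-171/22, M2=189/22, M3=0
seg 0: a=-5, c=M0/2=0, d=(M1−M0)/(6·2)=-57/88, b=Δ0−h0·(2M0+M1)/6=78/11
seg 1: a=4, c=M1/2=-171/44, d=(M2−M1)/(6·2)=15/11, b=Δ1−h1·(2M1+M2)/6=-15/22
seg 2: a=-2, c=M2/2=189/44, d=(M3−M2)/(6·1)=-63/44, b=Δ2−h2·(2M2+M3)/6=3/22
t_q=19/4 → seg 2, τ=3/4; S=-2+3/22·τ+189/44·τ²+-63/44·τ³=-241/2816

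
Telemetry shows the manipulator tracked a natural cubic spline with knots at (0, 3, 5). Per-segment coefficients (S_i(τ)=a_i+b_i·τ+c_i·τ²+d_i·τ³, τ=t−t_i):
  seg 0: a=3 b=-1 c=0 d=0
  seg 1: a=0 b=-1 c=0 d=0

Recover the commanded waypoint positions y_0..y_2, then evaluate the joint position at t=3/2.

y_0 = S_0(0) = a_0 = 3
y_1 = S_1(0) = a_1 = 0
y_2 = S_1(2) = -2
t_q=3/2 is in segment 0 (τ=3/2); S_0(τ)=3/2

y_0=3 y_1=0 y_2=-2
S(3/2) = 3/2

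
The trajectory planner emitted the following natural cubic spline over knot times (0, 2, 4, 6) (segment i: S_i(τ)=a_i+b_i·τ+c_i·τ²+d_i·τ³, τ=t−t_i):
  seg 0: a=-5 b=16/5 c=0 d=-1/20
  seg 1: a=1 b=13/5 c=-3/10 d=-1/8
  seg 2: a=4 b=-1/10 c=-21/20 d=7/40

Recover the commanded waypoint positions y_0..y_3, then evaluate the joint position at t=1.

y_0 = S_0(0) = a_0 = -5
y_1 = S_1(0) = a_1 = 1
y_2 = S_2(0) = a_2 = 4
y_3 = S_2(2) = 1
t_q=1 is in segment 0 (τ=1); S_0(τ)=-37/20

y_0=-5 y_1=1 y_2=4 y_3=1
S(1) = -37/20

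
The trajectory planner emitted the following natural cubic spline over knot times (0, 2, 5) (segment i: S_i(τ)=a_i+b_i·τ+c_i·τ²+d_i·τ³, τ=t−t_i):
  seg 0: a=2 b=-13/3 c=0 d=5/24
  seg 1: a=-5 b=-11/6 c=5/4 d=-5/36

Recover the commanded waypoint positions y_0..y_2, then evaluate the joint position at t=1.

y_0=2 y_1=-5 y_2=-3
S(1) = -17/8

y_0 = S_0(0) = a_0 = 2
y_1 = S_1(0) = a_1 = -5
y_2 = S_1(3) = -3
t_q=1 is in segment 0 (τ=1); S_0(τ)=-17/8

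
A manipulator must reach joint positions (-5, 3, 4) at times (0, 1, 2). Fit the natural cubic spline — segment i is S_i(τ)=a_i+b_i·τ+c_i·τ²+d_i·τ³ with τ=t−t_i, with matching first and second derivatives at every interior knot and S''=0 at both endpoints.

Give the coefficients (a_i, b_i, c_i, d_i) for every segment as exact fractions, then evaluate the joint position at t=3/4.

  seg 0: a=-5 b=39/4 c=0 d=-7/4
  seg 1: a=3 b=9/2 c=-21/4 d=7/4
S(3/4) = 403/256

Δ: Δ0=8, Δ1=1
row 1: diag=4, rhs=-42; c'=1/4, d'=-21/2
back: M1=-21/2
M: M0=0, M1=-21/2, M2=0
seg 0: a=-5, c=M0/2=0, d=(M1−M0)/(6·1)=-7/4, b=Δ0−h0·(2M0+M1)/6=39/4
seg 1: a=3, c=M1/2=-21/4, d=(M2−M1)/(6·1)=7/4, b=Δ1−h1·(2M1+M2)/6=9/2
t_q=3/4 → seg 0, τ=3/4; S=-5+39/4·τ+0·τ²+-7/4·τ³=403/256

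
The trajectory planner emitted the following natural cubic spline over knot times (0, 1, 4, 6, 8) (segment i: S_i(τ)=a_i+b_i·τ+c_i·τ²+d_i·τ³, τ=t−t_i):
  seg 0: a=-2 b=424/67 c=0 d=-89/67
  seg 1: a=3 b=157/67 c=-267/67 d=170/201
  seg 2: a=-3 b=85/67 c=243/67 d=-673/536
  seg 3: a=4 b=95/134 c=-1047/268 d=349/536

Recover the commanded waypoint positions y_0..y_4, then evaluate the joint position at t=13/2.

y_0=-2 y_1=3 y_2=-3 y_3=4 y_4=-5
S(13/2) = 14833/4288

y_0 = S_0(0) = a_0 = -2
y_1 = S_1(0) = a_1 = 3
y_2 = S_2(0) = a_2 = -3
y_3 = S_3(0) = a_3 = 4
y_4 = S_3(2) = -5
t_q=13/2 is in segment 3 (τ=1/2); S_3(τ)=14833/4288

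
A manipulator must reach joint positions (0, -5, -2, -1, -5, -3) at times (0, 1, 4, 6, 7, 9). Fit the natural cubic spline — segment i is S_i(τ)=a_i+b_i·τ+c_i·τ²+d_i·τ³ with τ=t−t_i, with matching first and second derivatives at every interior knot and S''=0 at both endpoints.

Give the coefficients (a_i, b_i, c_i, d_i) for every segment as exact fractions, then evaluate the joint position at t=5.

Δ: Δ0=-5, Δ1=1, Δ2=1/2, Δ3=-4, Δ4=1
row 1: diag=8, rhs=36; c'=3/8, d'=9/2
row 2: denom=10−3·3/8=71/8; d'=(-3−3·9/2)/(71/8)=-132/71
row 3: denom=6−2·16/71=394/71; d'=(-27−2·-132/71)/(394/71)=-1653/394
row 4: denom=6−1·71/394=2293/394; d'=(30−1·-1653/394)/(2293/394)=13473/2293
back: M4=13473/2293
back: M3=-1653/394−71/394·13473/2293=-12048/2293
back: M2=-132/71−16/71·-12048/2293=-1548/2293
back: M1=9/2−3/8·-1548/2293=10899/2293
M: M0=0, M1=10899/2293, M2=-1548/2293, M3=-12048/2293, M4=13473/2293, M5=0
seg 0: a=0, c=M0/2=0, d=(M1−M0)/(6·1)=3633/4586, b=Δ0−h0·(2M0+M1)/6=-26563/4586
seg 1: a=-5, c=M1/2=10899/4586, d=(M2−M1)/(6·3)=-1383/4586, b=Δ1−h1·(2M1+M2)/6=-7832/2293
seg 2: a=-2, c=M2/2=-774/2293, d=(M3−M2)/(6·2)=-875/2293, b=Δ2−h2·(2M2+M3)/6=12389/4586
seg 3: a=-1, c=M3/2=-6024/2293, d=(M4−M3)/(6·1)=8507/4586, b=Δ3−h3·(2M3+M4)/6=-14803/4586
seg 4: a=-5, c=M4/2=13473/4586, d=(M5−M4)/(6·2)=-4491/9172, b=Δ4−h4·(2M4+M5)/6=-6689/2293
t_q=5 → seg 2, τ=1; S=-2+12389/4586·τ+-774/2293·τ²+-875/2293·τ³=-81/4586

  seg 0: a=0 b=-26563/4586 c=0 d=3633/4586
  seg 1: a=-5 b=-7832/2293 c=10899/4586 d=-1383/4586
  seg 2: a=-2 b=12389/4586 c=-774/2293 d=-875/2293
  seg 3: a=-1 b=-14803/4586 c=-6024/2293 d=8507/4586
  seg 4: a=-5 b=-6689/2293 c=13473/4586 d=-4491/9172
S(5) = -81/4586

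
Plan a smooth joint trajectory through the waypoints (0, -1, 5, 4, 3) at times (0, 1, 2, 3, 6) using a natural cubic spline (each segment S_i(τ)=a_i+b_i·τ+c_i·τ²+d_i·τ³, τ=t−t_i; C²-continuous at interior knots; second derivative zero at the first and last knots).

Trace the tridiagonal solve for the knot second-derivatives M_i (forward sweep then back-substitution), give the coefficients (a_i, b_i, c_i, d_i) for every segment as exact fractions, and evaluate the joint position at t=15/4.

Δ: Δ0=-1, Δ1=6, Δ2=-1, Δ3=-1/3
row 1: diag=4, rhs=42; c'=1/4, d'=21/2
row 2: denom=4−1·1/4=15/4; d'=(-42−1·21/2)/(15/4)=-14
row 3: denom=8−1·4/15=116/15; d'=(4−1·-14)/(116/15)=135/58
back: M3=135/58
back: M2=-14−4/15·135/58=-424/29
back: M1=21/2−1/4·-424/29=821/58
M: M0=0, M1=821/58, M2=-424/29, M3=135/58, M4=0
seg 0: a=0, c=M0/2=0, d=(M1−M0)/(6·1)=821/348, b=Δ0−h0·(2M0+M1)/6=-1169/348
seg 1: a=-1, c=M1/2=821/116, d=(M2−M1)/(6·1)=-1669/348, b=Δ1−h1·(2M1+M2)/6=647/174
seg 2: a=5, c=M2/2=-212/29, d=(M3−M2)/(6·1)=983/348, b=Δ2−h2·(2M2+M3)/6=1213/348
seg 3: a=4, c=M3/2=135/116, d=(M4−M3)/(6·3)=-15/116, b=Δ3−h3·(2M3+M4)/6=-463/174
t_q=15/4 → seg 3, τ=3/4; S=4+-463/174·τ+135/116·τ²+-15/116·τ³=19335/7424

  seg 0: a=0 b=-1169/348 c=0 d=821/348
  seg 1: a=-1 b=647/174 c=821/116 d=-1669/348
  seg 2: a=5 b=1213/348 c=-212/29 d=983/348
  seg 3: a=4 b=-463/174 c=135/116 d=-15/116
S(15/4) = 19335/7424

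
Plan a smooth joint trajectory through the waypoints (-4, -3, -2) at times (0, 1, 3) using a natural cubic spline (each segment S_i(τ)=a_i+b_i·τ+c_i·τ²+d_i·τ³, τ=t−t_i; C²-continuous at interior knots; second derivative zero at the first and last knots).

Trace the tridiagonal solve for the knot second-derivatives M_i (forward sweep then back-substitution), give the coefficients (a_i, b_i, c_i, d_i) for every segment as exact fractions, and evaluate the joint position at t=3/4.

  seg 0: a=-4 b=13/12 c=0 d=-1/12
  seg 1: a=-3 b=5/6 c=-1/4 d=1/24
S(3/4) = -825/256

Δ: Δ0=1, Δ1=1/2
row 1: diag=6, rhs=-3; c'=1/3, d'=-1/2
back: M1=-1/2
M: M0=0, M1=-1/2, M2=0
seg 0: a=-4, c=M0/2=0, d=(M1−M0)/(6·1)=-1/12, b=Δ0−h0·(2M0+M1)/6=13/12
seg 1: a=-3, c=M1/2=-1/4, d=(M2−M1)/(6·2)=1/24, b=Δ1−h1·(2M1+M2)/6=5/6
t_q=3/4 → seg 0, τ=3/4; S=-4+13/12·τ+0·τ²+-1/12·τ³=-825/256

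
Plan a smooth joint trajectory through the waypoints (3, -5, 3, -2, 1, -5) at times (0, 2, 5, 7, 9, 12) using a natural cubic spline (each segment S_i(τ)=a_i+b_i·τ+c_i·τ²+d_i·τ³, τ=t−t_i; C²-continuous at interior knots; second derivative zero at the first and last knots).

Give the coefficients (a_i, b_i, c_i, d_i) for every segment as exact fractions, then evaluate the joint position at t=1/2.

  seg 0: a=3 b=-9646/1629 c=0 d=1565/3258
  seg 1: a=-5 b=-256/1629 c=1565/543 d=-9485/14661
  seg 2: a=3 b=-541/1629 c=-4790/1629 d=12097/13032
  seg 3: a=-2 b=-1037/1086 c=17131/6516 d=-9133/13032
  seg 4: a=1 b=1876/1629 c=-2567/1629 d=2567/14661
S(1/2) = 863/8688

Δ: Δ0=-4, Δ1=8/3, Δ2=-5/2, Δ3=3/2, Δ4=-2
row 1: diag=10, rhs=40; c'=3/10, d'=4
row 2: denom=10−3·3/10=91/10; d'=(-31−3·4)/(91/10)=-430/91
row 3: denom=8−2·20/91=688/91; d'=(24−2·-430/91)/(688/91)=761/172
row 4: denom=10−2·91/344=1629/172; d'=(-21−2·761/172)/(1629/172)=-5134/1629
back: M4=-5134/1629
back: M3=761/172−91/344·-5134/1629=17131/3258
back: M2=-430/91−20/91·17131/3258=-9580/1629
back: M1=4−3/10·-9580/1629=3130/543
M: M0=0, M1=3130/543, M2=-9580/1629, M3=17131/3258, M4=-5134/1629, M5=0
seg 0: a=3, c=M0/2=0, d=(M1−M0)/(6·2)=1565/3258, b=Δ0−h0·(2M0+M1)/6=-9646/1629
seg 1: a=-5, c=M1/2=1565/543, d=(M2−M1)/(6·3)=-9485/14661, b=Δ1−h1·(2M1+M2)/6=-256/1629
seg 2: a=3, c=M2/2=-4790/1629, d=(M3−M2)/(6·2)=12097/13032, b=Δ2−h2·(2M2+M3)/6=-541/1629
seg 3: a=-2, c=M3/2=17131/6516, d=(M4−M3)/(6·2)=-9133/13032, b=Δ3−h3·(2M3+M4)/6=-1037/1086
seg 4: a=1, c=M4/2=-2567/1629, d=(M5−M4)/(6·3)=2567/14661, b=Δ4−h4·(2M4+M5)/6=1876/1629
t_q=1/2 → seg 0, τ=1/2; S=3+-9646/1629·τ+0·τ²+1565/3258·τ³=863/8688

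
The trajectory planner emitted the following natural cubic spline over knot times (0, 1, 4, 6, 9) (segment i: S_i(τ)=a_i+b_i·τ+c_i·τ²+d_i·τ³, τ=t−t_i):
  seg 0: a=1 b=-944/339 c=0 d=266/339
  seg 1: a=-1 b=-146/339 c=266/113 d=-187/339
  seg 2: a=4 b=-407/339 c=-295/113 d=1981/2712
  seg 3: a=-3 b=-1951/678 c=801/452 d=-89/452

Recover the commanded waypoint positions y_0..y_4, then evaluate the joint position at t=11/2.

y_0 = S_0(0) = a_0 = 1
y_1 = S_1(0) = a_1 = -1
y_2 = S_2(0) = a_2 = 4
y_3 = S_3(0) = a_3 = -3
y_4 = S_3(3) = -1
t_q=11/2 is in segment 2 (τ=3/2); S_2(τ)=-8747/7232

y_0=1 y_1=-1 y_2=4 y_3=-3 y_4=-1
S(11/2) = -8747/7232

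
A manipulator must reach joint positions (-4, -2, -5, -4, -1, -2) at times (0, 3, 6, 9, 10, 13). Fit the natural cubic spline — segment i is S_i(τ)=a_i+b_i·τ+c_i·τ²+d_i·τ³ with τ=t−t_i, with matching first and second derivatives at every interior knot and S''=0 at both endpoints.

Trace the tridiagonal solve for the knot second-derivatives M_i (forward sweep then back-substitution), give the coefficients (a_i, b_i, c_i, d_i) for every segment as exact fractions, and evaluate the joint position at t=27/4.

Δ: Δ0=2/3, Δ1=-1, Δ2=1/3, Δ3=3, Δ4=-1/3
row 1: diag=12, rhs=-10; c'=1/4, d'=-5/6
row 2: denom=12−3·1/4=45/4; d'=(8−3·-5/6)/(45/4)=14/15
row 3: denom=8−3·4/15=36/5; d'=(16−3·14/15)/(36/5)=11/6
row 4: denom=8−1·5/36=283/36; d'=(-20−1·11/6)/(283/36)=-786/283
back: M4=-786/283
back: M3=11/6−5/36·-786/283=628/283
back: M2=14/15−4/15·628/283=290/849
back: M1=-5/6−1/4·290/849=-260/283
M: M0=0, M1=-260/283, M2=290/849, M3=628/283, M4=-786/283, M5=0
seg 0: a=-4, c=M0/2=0, d=(M1−M0)/(6·3)=-130/2547, b=Δ0−h0·(2M0+M1)/6=956/849
seg 1: a=-2, c=M1/2=-130/283, d=(M2−M1)/(6·3)=535/7641, b=Δ1−h1·(2M1+M2)/6=-214/849
seg 2: a=-5, c=M2/2=145/849, d=(M3−M2)/(6·3)=797/7641, b=Δ2−h2·(2M2+M3)/6=-949/849
seg 3: a=-4, c=M3/2=314/283, d=(M4−M3)/(6·1)=-707/849, b=Δ3−h3·(2M3+M4)/6=2312/849
seg 4: a=-1, c=M4/2=-393/283, d=(M5−M4)/(6·3)=131/849, b=Δ4−h4·(2M4+M5)/6=2075/849
t_q=27/4 → seg 2, τ=3/4; S=-5+-949/849·τ+145/849·τ²+797/7641·τ³=-103207/18112

  seg 0: a=-4 b=956/849 c=0 d=-130/2547
  seg 1: a=-2 b=-214/849 c=-130/283 d=535/7641
  seg 2: a=-5 b=-949/849 c=145/849 d=797/7641
  seg 3: a=-4 b=2312/849 c=314/283 d=-707/849
  seg 4: a=-1 b=2075/849 c=-393/283 d=131/849
S(27/4) = -103207/18112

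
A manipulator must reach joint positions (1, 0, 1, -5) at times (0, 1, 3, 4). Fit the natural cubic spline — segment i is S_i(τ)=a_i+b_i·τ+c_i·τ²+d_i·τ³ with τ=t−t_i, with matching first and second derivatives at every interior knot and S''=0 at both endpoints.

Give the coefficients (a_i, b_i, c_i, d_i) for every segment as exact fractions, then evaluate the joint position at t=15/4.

  seg 0: a=1 b=-27/16 c=0 d=11/16
  seg 1: a=0 b=3/8 c=33/16 d=-1
  seg 2: a=1 b=-27/8 c=-63/16 d=21/16
S(15/4) = -3269/1024

Δ: Δ0=-1, Δ1=1/2, Δ2=-6
row 1: diag=6, rhs=9; c'=1/3, d'=3/2
row 2: denom=6−2·1/3=16/3; d'=(-39−2·3/2)/(16/3)=-63/8
back: M2=-63/8
back: M1=3/2−1/3·-63/8=33/8
M: M0=0, M1=33/8, M2=-63/8, M3=0
seg 0: a=1, c=M0/2=0, d=(M1−M0)/(6·1)=11/16, b=Δ0−h0·(2M0+M1)/6=-27/16
seg 1: a=0, c=M1/2=33/16, d=(M2−M1)/(6·2)=-1, b=Δ1−h1·(2M1+M2)/6=3/8
seg 2: a=1, c=M2/2=-63/16, d=(M3−M2)/(6·1)=21/16, b=Δ2−h2·(2M2+M3)/6=-27/8
t_q=15/4 → seg 2, τ=3/4; S=1+-27/8·τ+-63/16·τ²+21/16·τ³=-3269/1024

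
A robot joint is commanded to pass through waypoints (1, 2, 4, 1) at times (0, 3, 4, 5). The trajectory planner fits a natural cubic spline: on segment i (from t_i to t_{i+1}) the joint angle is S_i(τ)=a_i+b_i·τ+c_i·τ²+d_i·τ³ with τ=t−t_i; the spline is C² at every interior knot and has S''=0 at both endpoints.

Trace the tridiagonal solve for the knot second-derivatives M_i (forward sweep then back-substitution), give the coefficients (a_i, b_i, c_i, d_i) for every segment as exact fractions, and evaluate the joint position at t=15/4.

Δ: Δ0=1/3, Δ1=2, Δ2=-3
row 1: diag=8, rhs=10; c'=1/8, d'=5/4
row 2: denom=4−1·1/8=31/8; d'=(-30−1·5/4)/(31/8)=-250/31
back: M2=-250/31
back: M1=5/4−1/8·-250/31=70/31
M: M0=0, M1=70/31, M2=-250/31, M3=0
seg 0: a=1, c=M0/2=0, d=(M1−M0)/(6·3)=35/279, b=Δ0−h0·(2M0+M1)/6=-74/93
seg 1: a=2, c=M1/2=35/31, d=(M2−M1)/(6·1)=-160/93, b=Δ1−h1·(2M1+M2)/6=241/93
seg 2: a=4, c=M2/2=-125/31, d=(M3−M2)/(6·1)=125/93, b=Δ2−h2·(2M2+M3)/6=-29/93
t_q=15/4 → seg 1, τ=3/4; S=2+241/93·τ+35/31·τ²+-160/93·τ³=1911/496

  seg 0: a=1 b=-74/93 c=0 d=35/279
  seg 1: a=2 b=241/93 c=35/31 d=-160/93
  seg 2: a=4 b=-29/93 c=-125/31 d=125/93
S(15/4) = 1911/496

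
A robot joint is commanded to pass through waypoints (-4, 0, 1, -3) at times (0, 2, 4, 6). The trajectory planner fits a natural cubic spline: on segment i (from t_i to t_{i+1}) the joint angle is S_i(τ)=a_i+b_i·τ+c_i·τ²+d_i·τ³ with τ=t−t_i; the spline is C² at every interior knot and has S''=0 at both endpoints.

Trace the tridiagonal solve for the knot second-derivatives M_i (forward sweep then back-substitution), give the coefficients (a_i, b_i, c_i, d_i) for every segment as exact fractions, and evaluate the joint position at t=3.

  seg 0: a=-4 b=67/30 c=0 d=-7/120
  seg 1: a=0 b=23/15 c=-7/20 d=-1/12
  seg 2: a=1 b=-13/15 c=-17/20 d=17/120
S(3) = 11/10

Δ: Δ0=2, Δ1=1/2, Δ2=-2
row 1: diag=8, rhs=-9; c'=1/4, d'=-9/8
row 2: denom=8−2·1/4=15/2; d'=(-15−2·-9/8)/(15/2)=-17/10
back: M2=-17/10
back: M1=-9/8−1/4·-17/10=-7/10
M: M0=0, M1=-7/10, M2=-17/10, M3=0
seg 0: a=-4, c=M0/2=0, d=(M1−M0)/(6·2)=-7/120, b=Δ0−h0·(2M0+M1)/6=67/30
seg 1: a=0, c=M1/2=-7/20, d=(M2−M1)/(6·2)=-1/12, b=Δ1−h1·(2M1+M2)/6=23/15
seg 2: a=1, c=M2/2=-17/20, d=(M3−M2)/(6·2)=17/120, b=Δ2−h2·(2M2+M3)/6=-13/15
t_q=3 → seg 1, τ=1; S=0+23/15·τ+-7/20·τ²+-1/12·τ³=11/10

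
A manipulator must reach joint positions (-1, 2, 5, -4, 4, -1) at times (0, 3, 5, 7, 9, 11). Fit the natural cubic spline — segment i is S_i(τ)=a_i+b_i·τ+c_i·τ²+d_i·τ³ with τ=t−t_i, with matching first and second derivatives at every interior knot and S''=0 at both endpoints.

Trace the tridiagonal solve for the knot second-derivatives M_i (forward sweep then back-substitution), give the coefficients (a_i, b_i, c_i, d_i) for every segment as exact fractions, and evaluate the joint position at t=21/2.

Δ: Δ0=1, Δ1=3/2, Δ2=-9/2, Δ3=4, Δ4=-5/2
row 1: diag=10, rhs=3; c'=1/5, d'=3/10
row 2: denom=8−2·1/5=38/5; d'=(-36−2·3/10)/(38/5)=-183/38
row 3: denom=8−2·5/19=142/19; d'=(51−2·-183/38)/(142/19)=576/71
row 4: denom=8−2·19/71=530/71; d'=(-39−2·576/71)/(530/71)=-3921/530
back: M4=-3921/530
back: M3=576/71−19/71·-3921/530=5349/530
back: M2=-183/38−5/19·5349/530=-396/53
back: M1=3/10−1/5·-396/53=951/530
M: M0=0, M1=951/530, M2=-396/53, M3=5349/530, M4=-3921/530, M5=0
seg 0: a=-1, c=M0/2=0, d=(M1−M0)/(6·3)=317/3180, b=Δ0−h0·(2M0+M1)/6=109/1060
seg 1: a=2, c=M1/2=951/1060, d=(M2−M1)/(6·2)=-1637/2120, b=Δ1−h1·(2M1+M2)/6=1481/530
seg 2: a=5, c=M2/2=-198/53, d=(M3−M2)/(6·2)=3103/2120, b=Δ2−h2·(2M2+M3)/6=-764/265
seg 3: a=-4, c=M3/2=5349/1060, d=(M4−M3)/(6·2)=-309/212, b=Δ3−h3·(2M3+M4)/6=-139/530
seg 4: a=4, c=M4/2=-3921/1060, d=(M5−M4)/(6·2)=1307/2120, b=Δ4−h4·(2M4+M5)/6=1289/530
t_q=21/2 → seg 4, τ=3/2; S=4+1289/530·τ+-3921/1060·τ²+1307/2120·τ³=4769/3392

  seg 0: a=-1 b=109/1060 c=0 d=317/3180
  seg 1: a=2 b=1481/530 c=951/1060 d=-1637/2120
  seg 2: a=5 b=-764/265 c=-198/53 d=3103/2120
  seg 3: a=-4 b=-139/530 c=5349/1060 d=-309/212
  seg 4: a=4 b=1289/530 c=-3921/1060 d=1307/2120
S(21/2) = 4769/3392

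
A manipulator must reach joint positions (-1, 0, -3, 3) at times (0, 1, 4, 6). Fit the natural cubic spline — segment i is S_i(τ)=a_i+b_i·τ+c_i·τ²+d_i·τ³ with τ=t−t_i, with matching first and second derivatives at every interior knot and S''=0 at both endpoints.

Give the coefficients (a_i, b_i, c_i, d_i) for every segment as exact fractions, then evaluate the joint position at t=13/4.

  seg 0: a=-1 b=103/71 c=0 d=-32/71
  seg 1: a=0 b=7/71 c=-96/71 d=70/213
  seg 2: a=-3 b=61/71 c=114/71 d=-19/71
S(13/4) = -6543/2272

Δ: Δ0=1, Δ1=-1, Δ2=3
row 1: diag=8, rhs=-12; c'=3/8, d'=-3/2
row 2: denom=10−3·3/8=71/8; d'=(24−3·-3/2)/(71/8)=228/71
back: M2=228/71
back: M1=-3/2−3/8·228/71=-192/71
M: M0=0, M1=-192/71, M2=228/71, M3=0
seg 0: a=-1, c=M0/2=0, d=(M1−M0)/(6·1)=-32/71, b=Δ0−h0·(2M0+M1)/6=103/71
seg 1: a=0, c=M1/2=-96/71, d=(M2−M1)/(6·3)=70/213, b=Δ1−h1·(2M1+M2)/6=7/71
seg 2: a=-3, c=M2/2=114/71, d=(M3−M2)/(6·2)=-19/71, b=Δ2−h2·(2M2+M3)/6=61/71
t_q=13/4 → seg 1, τ=9/4; S=0+7/71·τ+-96/71·τ²+70/213·τ³=-6543/2272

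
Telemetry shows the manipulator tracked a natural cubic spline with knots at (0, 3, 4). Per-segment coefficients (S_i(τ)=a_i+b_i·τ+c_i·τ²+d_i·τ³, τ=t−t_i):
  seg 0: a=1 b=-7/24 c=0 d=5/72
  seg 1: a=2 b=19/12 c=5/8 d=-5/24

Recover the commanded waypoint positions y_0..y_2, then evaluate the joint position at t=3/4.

y_0=1 y_1=2 y_2=4
S(3/4) = 415/512

y_0 = S_0(0) = a_0 = 1
y_1 = S_1(0) = a_1 = 2
y_2 = S_1(1) = 4
t_q=3/4 is in segment 0 (τ=3/4); S_0(τ)=415/512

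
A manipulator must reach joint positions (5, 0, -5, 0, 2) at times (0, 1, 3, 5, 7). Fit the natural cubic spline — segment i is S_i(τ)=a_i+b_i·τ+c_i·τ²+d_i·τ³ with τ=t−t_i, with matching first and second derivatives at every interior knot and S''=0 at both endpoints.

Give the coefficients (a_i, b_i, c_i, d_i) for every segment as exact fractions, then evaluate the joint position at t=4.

  seg 0: a=5 b=-213/41 c=0 d=8/41
  seg 1: a=0 b=-189/41 c=24/41 d=77/328
  seg 2: a=-5 b=45/82 c=327/164 d=-167/328
  seg 3: a=0 b=99/41 c=-87/82 d=29/164
S(4) = -973/328

Δ: Δ0=-5, Δ1=-5/2, Δ2=5/2, Δ3=1
row 1: diag=6, rhs=15; c'=1/3, d'=5/2
row 2: denom=8−2·1/3=22/3; d'=(30−2·5/2)/(22/3)=75/22
row 3: denom=8−2·3/11=82/11; d'=(-9−2·75/22)/(82/11)=-87/41
back: M3=-87/41
back: M2=75/22−3/11·-87/41=327/82
back: M1=5/2−1/3·327/82=48/41
M: M0=0, M1=48/41, M2=327/82, M3=-87/41, M4=0
seg 0: a=5, c=M0/2=0, d=(M1−M0)/(6·1)=8/41, b=Δ0−h0·(2M0+M1)/6=-213/41
seg 1: a=0, c=M1/2=24/41, d=(M2−M1)/(6·2)=77/328, b=Δ1−h1·(2M1+M2)/6=-189/41
seg 2: a=-5, c=M2/2=327/164, d=(M3−M2)/(6·2)=-167/328, b=Δ2−h2·(2M2+M3)/6=45/82
seg 3: a=0, c=M3/2=-87/82, d=(M4−M3)/(6·2)=29/164, b=Δ3−h3·(2M3+M4)/6=99/41
t_q=4 → seg 2, τ=1; S=-5+45/82·τ+327/164·τ²+-167/328·τ³=-973/328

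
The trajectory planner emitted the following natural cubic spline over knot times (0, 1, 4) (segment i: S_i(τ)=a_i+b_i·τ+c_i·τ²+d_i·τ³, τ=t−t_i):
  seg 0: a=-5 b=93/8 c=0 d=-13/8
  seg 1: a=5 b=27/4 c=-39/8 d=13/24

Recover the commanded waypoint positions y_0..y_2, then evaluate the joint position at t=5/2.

y_0 = S_0(0) = a_0 = -5
y_1 = S_1(0) = a_1 = 5
y_2 = S_1(3) = -4
t_q=5/2 is in segment 1 (τ=3/2); S_1(τ)=383/64

y_0=-5 y_1=5 y_2=-4
S(5/2) = 383/64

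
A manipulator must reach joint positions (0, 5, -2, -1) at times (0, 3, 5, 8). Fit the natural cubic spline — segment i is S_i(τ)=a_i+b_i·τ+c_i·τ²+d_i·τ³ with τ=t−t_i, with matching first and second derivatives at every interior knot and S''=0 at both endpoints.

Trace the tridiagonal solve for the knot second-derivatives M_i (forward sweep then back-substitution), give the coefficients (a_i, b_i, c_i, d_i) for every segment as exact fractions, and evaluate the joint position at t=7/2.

  seg 0: a=0 b=169/48 c=0 d=-89/432
  seg 1: a=5 b=-49/24 c=-89/48 d=9/16
  seg 2: a=-2 b=-65/24 c=73/48 d=-73/432
S(7/2) = 459/128

Δ: Δ0=5/3, Δ1=-7/2, Δ2=1/3
row 1: diag=10, rhs=-31; c'=1/5, d'=-31/10
row 2: denom=10−2·1/5=48/5; d'=(23−2·-31/10)/(48/5)=73/24
back: M2=73/24
back: M1=-31/10−1/5·73/24=-89/24
M: M0=0, M1=-89/24, M2=73/24, M3=0
seg 0: a=0, c=M0/2=0, d=(M1−M0)/(6·3)=-89/432, b=Δ0−h0·(2M0+M1)/6=169/48
seg 1: a=5, c=M1/2=-89/48, d=(M2−M1)/(6·2)=9/16, b=Δ1−h1·(2M1+M2)/6=-49/24
seg 2: a=-2, c=M2/2=73/48, d=(M3−M2)/(6·3)=-73/432, b=Δ2−h2·(2M2+M3)/6=-65/24
t_q=7/2 → seg 1, τ=1/2; S=5+-49/24·τ+-89/48·τ²+9/16·τ³=459/128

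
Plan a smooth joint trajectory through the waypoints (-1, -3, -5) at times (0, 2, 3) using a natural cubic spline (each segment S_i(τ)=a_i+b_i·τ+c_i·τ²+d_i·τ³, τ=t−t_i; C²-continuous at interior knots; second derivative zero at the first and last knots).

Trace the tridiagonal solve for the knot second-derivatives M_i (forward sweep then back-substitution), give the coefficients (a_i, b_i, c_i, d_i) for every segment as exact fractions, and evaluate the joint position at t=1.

Δ: Δ0=-1, Δ1=-2
row 1: diag=6, rhs=-6; c'=1/6, d'=-1
back: M1=-1
M: M0=0, M1=-1, M2=0
seg 0: a=-1, c=M0/2=0, d=(M1−M0)/(6·2)=-1/12, b=Δ0−h0·(2M0+M1)/6=-2/3
seg 1: a=-3, c=M1/2=-1/2, d=(M2−M1)/(6·1)=1/6, b=Δ1−h1·(2M1+M2)/6=-5/3
t_q=1 → seg 0, τ=1; S=-1+-2/3·τ+0·τ²+-1/12·τ³=-7/4

  seg 0: a=-1 b=-2/3 c=0 d=-1/12
  seg 1: a=-3 b=-5/3 c=-1/2 d=1/6
S(1) = -7/4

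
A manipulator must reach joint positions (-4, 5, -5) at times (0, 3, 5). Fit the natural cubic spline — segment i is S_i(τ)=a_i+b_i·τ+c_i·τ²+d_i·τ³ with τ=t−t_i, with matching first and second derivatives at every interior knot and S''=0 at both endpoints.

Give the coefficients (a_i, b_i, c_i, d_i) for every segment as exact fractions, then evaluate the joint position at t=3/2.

  seg 0: a=-4 b=27/5 c=0 d=-4/15
  seg 1: a=5 b=-9/5 c=-12/5 d=2/5
S(3/2) = 16/5

Δ: Δ0=3, Δ1=-5
row 1: diag=10, rhs=-48; c'=1/5, d'=-24/5
back: M1=-24/5
M: M0=0, M1=-24/5, M2=0
seg 0: a=-4, c=M0/2=0, d=(M1−M0)/(6·3)=-4/15, b=Δ0−h0·(2M0+M1)/6=27/5
seg 1: a=5, c=M1/2=-12/5, d=(M2−M1)/(6·2)=2/5, b=Δ1−h1·(2M1+M2)/6=-9/5
t_q=3/2 → seg 0, τ=3/2; S=-4+27/5·τ+0·τ²+-4/15·τ³=16/5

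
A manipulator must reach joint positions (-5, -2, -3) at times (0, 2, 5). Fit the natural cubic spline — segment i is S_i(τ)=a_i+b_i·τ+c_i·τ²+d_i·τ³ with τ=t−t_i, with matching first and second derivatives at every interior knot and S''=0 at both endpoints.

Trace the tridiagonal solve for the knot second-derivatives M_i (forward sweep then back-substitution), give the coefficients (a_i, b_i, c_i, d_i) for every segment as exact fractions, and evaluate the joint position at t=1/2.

  seg 0: a=-5 b=28/15 c=0 d=-11/120
  seg 1: a=-2 b=23/30 c=-11/20 d=11/180
S(1/2) = -261/64

Δ: Δ0=3/2, Δ1=-1/3
row 1: diag=10, rhs=-11; c'=3/10, d'=-11/10
back: M1=-11/10
M: M0=0, M1=-11/10, M2=0
seg 0: a=-5, c=M0/2=0, d=(M1−M0)/(6·2)=-11/120, b=Δ0−h0·(2M0+M1)/6=28/15
seg 1: a=-2, c=M1/2=-11/20, d=(M2−M1)/(6·3)=11/180, b=Δ1−h1·(2M1+M2)/6=23/30
t_q=1/2 → seg 0, τ=1/2; S=-5+28/15·τ+0·τ²+-11/120·τ³=-261/64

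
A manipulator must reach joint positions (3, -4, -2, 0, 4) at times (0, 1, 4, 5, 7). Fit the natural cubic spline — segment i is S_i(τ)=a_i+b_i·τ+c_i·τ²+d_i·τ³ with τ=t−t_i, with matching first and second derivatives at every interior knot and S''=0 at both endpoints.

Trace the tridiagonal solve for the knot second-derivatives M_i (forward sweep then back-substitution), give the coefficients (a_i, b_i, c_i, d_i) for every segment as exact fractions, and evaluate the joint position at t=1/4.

  seg 0: a=3 b=-7771/966 c=0 d=1009/966
  seg 1: a=-4 b=-2372/483 c=1009/322 d=-1231/2898
  seg 2: a=-2 b=2339/966 c=-111/161 d=37/138
  seg 3: a=0 b=892/483 c=37/322 d=-37/1932
S(1/4) = 20715/20608

Δ: Δ0=-7, Δ1=2/3, Δ2=2, Δ3=2
row 1: diag=8, rhs=46; c'=3/8, d'=23/4
row 2: denom=8−3·3/8=55/8; d'=(8−3·23/4)/(55/8)=-74/55
row 3: denom=6−1·8/55=322/55; d'=(0−1·-74/55)/(322/55)=37/161
back: M3=37/161
back: M2=-74/55−8/55·37/161=-222/161
back: M1=23/4−3/8·-222/161=1009/161
M: M0=0, M1=1009/161, M2=-222/161, M3=37/161, M4=0
seg 0: a=3, c=M0/2=0, d=(M1−M0)/(6·1)=1009/966, b=Δ0−h0·(2M0+M1)/6=-7771/966
seg 1: a=-4, c=M1/2=1009/322, d=(M2−M1)/(6·3)=-1231/2898, b=Δ1−h1·(2M1+M2)/6=-2372/483
seg 2: a=-2, c=M2/2=-111/161, d=(M3−M2)/(6·1)=37/138, b=Δ2−h2·(2M2+M3)/6=2339/966
seg 3: a=0, c=M3/2=37/322, d=(M4−M3)/(6·2)=-37/1932, b=Δ3−h3·(2M3+M4)/6=892/483
t_q=1/4 → seg 0, τ=1/4; S=3+-7771/966·τ+0·τ²+1009/966·τ³=20715/20608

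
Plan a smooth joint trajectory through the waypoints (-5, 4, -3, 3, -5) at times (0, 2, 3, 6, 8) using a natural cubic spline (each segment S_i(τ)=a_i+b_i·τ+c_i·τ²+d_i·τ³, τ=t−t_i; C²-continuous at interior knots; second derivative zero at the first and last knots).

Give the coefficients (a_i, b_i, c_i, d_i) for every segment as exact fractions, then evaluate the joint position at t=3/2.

Δ: Δ0=9/2, Δ1=-7, Δ2=2, Δ3=-4
row 1: diag=6, rhs=-69; c'=1/6, d'=-23/2
row 2: denom=8−1·1/6=47/6; d'=(54−1·-23/2)/(47/6)=393/47
row 3: denom=10−3·18/47=416/47; d'=(-36−3·393/47)/(416/47)=-2871/416
back: M3=-2871/416
back: M2=393/47−18/47·-2871/416=2289/208
back: M1=-23/2−1/6·2289/208=-5547/416
M: M0=0, M1=-5547/416, M2=2289/208, M3=-2871/416, M4=0
seg 0: a=-5, c=M0/2=0, d=(M1−M0)/(6·2)=-1849/1664, b=Δ0−h0·(2M0+M1)/6=3721/416
seg 1: a=4, c=M1/2=-5547/832, d=(M2−M1)/(6·1)=3375/832, b=Δ1−h1·(2M1+M2)/6=-913/208
seg 2: a=-3, c=M2/2=2289/416, d=(M3−M2)/(6·3)=-191/192, b=Δ2−h2·(2M2+M3)/6=-4621/832
seg 3: a=3, c=M3/2=-2871/832, d=(M4−M3)/(6·2)=957/1664, b=Δ3−h3·(2M3+M4)/6=125/208
t_q=3/2 → seg 0, τ=3/2; S=-5+3721/416·τ+0·τ²+-1849/1664·τ³=62125/13312

  seg 0: a=-5 b=3721/416 c=0 d=-1849/1664
  seg 1: a=4 b=-913/208 c=-5547/832 d=3375/832
  seg 2: a=-3 b=-4621/832 c=2289/416 d=-191/192
  seg 3: a=3 b=125/208 c=-2871/832 d=957/1664
S(3/2) = 62125/13312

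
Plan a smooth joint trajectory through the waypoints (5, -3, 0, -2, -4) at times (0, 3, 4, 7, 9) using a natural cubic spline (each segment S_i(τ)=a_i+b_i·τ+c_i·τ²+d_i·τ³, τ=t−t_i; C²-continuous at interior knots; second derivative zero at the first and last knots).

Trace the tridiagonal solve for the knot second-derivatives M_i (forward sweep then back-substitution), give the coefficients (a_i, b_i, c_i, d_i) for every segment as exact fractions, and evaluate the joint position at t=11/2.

  seg 0: a=5 b=-467/93 c=0 d=73/279
  seg 1: a=-3 b=190/93 c=73/31 d=-130/93
  seg 2: a=0 b=238/93 c=-57/31 d=71/279
  seg 3: a=-2 b=-149/93 c=14/31 d=-7/93
S(11/2) = 139/248

Δ: Δ0=-8/3, Δ1=3, Δ2=-2/3, Δ3=-1
row 1: diag=8, rhs=34; c'=1/8, d'=17/4
row 2: denom=8−1·1/8=63/8; d'=(-22−1·17/4)/(63/8)=-10/3
row 3: denom=10−3·8/21=62/7; d'=(-2−3·-10/3)/(62/7)=28/31
back: M3=28/31
back: M2=-10/3−8/21·28/31=-114/31
back: M1=17/4−1/8·-114/31=146/31
M: M0=0, M1=146/31, M2=-114/31, M3=28/31, M4=0
seg 0: a=5, c=M0/2=0, d=(M1−M0)/(6·3)=73/279, b=Δ0−h0·(2M0+M1)/6=-467/93
seg 1: a=-3, c=M1/2=73/31, d=(M2−M1)/(6·1)=-130/93, b=Δ1−h1·(2M1+M2)/6=190/93
seg 2: a=0, c=M2/2=-57/31, d=(M3−M2)/(6·3)=71/279, b=Δ2−h2·(2M2+M3)/6=238/93
seg 3: a=-2, c=M3/2=14/31, d=(M4−M3)/(6·2)=-7/93, b=Δ3−h3·(2M3+M4)/6=-149/93
t_q=11/2 → seg 2, τ=3/2; S=0+238/93·τ+-57/31·τ²+71/279·τ³=139/248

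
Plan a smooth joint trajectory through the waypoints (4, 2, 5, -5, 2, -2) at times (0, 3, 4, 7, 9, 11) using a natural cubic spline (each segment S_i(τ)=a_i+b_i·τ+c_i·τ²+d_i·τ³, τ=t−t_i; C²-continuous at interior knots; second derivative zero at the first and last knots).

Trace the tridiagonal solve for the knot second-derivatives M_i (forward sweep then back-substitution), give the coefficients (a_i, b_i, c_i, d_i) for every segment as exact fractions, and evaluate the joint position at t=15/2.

Δ: Δ0=-2/3, Δ1=3, Δ2=-10/3, Δ3=7/2, Δ4=-2
row 1: diag=8, rhs=22; c'=1/8, d'=11/4
row 2: denom=8−1·1/8=63/8; d'=(-38−1·11/4)/(63/8)=-326/63
row 3: denom=10−3·8/21=62/7; d'=(41−3·-326/63)/(62/7)=1187/186
row 4: denom=8−2·7/31=234/31; d'=(-33−2·1187/186)/(234/31)=-2128/351
back: M4=-2128/351
back: M3=1187/186−7/31·-2128/351=5441/702
back: M2=-326/63−8/21·5441/702=-8558/1053
back: M1=11/4−1/8·-8558/1053=7931/2106
M: M0=0, M1=7931/2106, M2=-8558/1053, M3=5441/702, M4=-2128/351, M5=0
seg 0: a=4, c=M0/2=0, d=(M1−M0)/(6·3)=7931/37908, b=Δ0−h0·(2M0+M1)/6=-10739/4212
seg 1: a=2, c=M1/2=7931/4212, d=(M2−M1)/(6·1)=-2783/1404, b=Δ1−h1·(2M1+M2)/6=6527/2106
seg 2: a=5, c=M2/2=-4279/1053, d=(M3−M2)/(6·3)=33439/37908, b=Δ2−h2·(2M2+M3)/6=3869/4212
seg 3: a=-5, c=M3/2=5441/1404, d=(M4−M3)/(6·2)=-9697/8424, b=Δ3−h3·(2M3+M4)/6=745/2106
seg 4: a=2, c=M4/2=-1064/351, d=(M5−M4)/(6·2)=532/1053, b=Δ4−h4·(2M4+M5)/6=2150/1053
t_q=15/2 → seg 3, τ=1/2; S=-5+745/2106·τ+5441/1404·τ²+-9697/8424·τ³=-89815/22464

  seg 0: a=4 b=-10739/4212 c=0 d=7931/37908
  seg 1: a=2 b=6527/2106 c=7931/4212 d=-2783/1404
  seg 2: a=5 b=3869/4212 c=-4279/1053 d=33439/37908
  seg 3: a=-5 b=745/2106 c=5441/1404 d=-9697/8424
  seg 4: a=2 b=2150/1053 c=-1064/351 d=532/1053
S(15/2) = -89815/22464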